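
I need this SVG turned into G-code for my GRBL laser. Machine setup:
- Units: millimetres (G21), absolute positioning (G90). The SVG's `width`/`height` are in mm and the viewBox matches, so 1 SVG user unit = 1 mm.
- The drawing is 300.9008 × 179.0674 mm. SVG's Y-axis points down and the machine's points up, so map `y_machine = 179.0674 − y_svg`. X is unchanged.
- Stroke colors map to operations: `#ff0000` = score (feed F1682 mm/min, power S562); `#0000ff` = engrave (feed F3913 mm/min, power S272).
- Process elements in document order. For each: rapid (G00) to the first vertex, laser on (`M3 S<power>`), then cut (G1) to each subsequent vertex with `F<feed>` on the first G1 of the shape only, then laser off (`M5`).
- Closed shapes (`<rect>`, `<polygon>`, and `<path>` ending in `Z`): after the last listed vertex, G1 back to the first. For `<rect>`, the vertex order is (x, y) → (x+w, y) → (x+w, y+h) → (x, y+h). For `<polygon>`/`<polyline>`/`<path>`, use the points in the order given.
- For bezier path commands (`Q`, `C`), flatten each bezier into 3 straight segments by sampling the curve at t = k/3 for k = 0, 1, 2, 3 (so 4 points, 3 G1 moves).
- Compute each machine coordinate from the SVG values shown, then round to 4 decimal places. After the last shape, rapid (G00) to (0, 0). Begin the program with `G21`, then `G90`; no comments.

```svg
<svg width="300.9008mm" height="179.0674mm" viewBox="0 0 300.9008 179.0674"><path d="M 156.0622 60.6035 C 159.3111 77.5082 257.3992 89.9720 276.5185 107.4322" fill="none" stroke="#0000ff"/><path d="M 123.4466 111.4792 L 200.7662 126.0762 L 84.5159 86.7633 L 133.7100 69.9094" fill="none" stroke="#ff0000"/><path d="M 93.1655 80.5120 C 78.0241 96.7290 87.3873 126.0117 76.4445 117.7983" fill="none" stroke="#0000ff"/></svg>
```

G21
G90
G00 X156.0622 Y118.4639
M3 S272
G1 X184.4868 Y102.6900 F3913
G1 X237.5136 Y87.7795
G1 X276.5185 Y71.6352
M5
G00 X123.4466 Y67.5882
M3 S562
G1 X200.7662 Y52.9912 F1682
G1 X84.5159 Y92.3041
G1 X133.7100 Y109.1580
M5
G00 X93.1655 Y98.5554
M3 S272
G1 X84.5326 Y79.8558 F3913
G1 X82.2783 Y63.6817
G1 X76.4445 Y61.2691
M5
G00 X0.0000 Y0.0000

viewBox `0 0 300.9008 179.0674` with mm width/height → 1 unit = 1 mm. Flip: y_m = 179.0674 − y_svg.

**Shape 1** — `<path>` cubic bezier, stroke `#0000ff` → engrave (S272, F3913). Control points (SVG): P0=(156.0622,60.6035), P1=(159.3111,77.5082), P2=(257.3992,89.9720), P3=(276.5185,107.4322); sampled at t=k/3. Machine vertices: (156.0622,118.4639) → (184.4868,102.6900) → (237.5136,87.7795) → (276.5185,71.6352). Open path.

**Shape 2** — `<path>` open polyline, stroke `#ff0000` → score (S562, F1682). Machine vertices: (123.4466,67.5882) → (200.7662,52.9912) → (84.5159,92.3041) → (133.7100,109.1580). Open path.

**Shape 3** — `<path>` cubic bezier, stroke `#0000ff` → engrave (S272, F3913). Control points (SVG): P0=(93.1655,80.5120), P1=(78.0241,96.7290), P2=(87.3873,126.0117), P3=(76.4445,117.7983); sampled at t=k/3. Machine vertices: (93.1655,98.5554) → (84.5326,79.8558) → (82.2783,63.6817) → (76.4445,61.2691). Open path.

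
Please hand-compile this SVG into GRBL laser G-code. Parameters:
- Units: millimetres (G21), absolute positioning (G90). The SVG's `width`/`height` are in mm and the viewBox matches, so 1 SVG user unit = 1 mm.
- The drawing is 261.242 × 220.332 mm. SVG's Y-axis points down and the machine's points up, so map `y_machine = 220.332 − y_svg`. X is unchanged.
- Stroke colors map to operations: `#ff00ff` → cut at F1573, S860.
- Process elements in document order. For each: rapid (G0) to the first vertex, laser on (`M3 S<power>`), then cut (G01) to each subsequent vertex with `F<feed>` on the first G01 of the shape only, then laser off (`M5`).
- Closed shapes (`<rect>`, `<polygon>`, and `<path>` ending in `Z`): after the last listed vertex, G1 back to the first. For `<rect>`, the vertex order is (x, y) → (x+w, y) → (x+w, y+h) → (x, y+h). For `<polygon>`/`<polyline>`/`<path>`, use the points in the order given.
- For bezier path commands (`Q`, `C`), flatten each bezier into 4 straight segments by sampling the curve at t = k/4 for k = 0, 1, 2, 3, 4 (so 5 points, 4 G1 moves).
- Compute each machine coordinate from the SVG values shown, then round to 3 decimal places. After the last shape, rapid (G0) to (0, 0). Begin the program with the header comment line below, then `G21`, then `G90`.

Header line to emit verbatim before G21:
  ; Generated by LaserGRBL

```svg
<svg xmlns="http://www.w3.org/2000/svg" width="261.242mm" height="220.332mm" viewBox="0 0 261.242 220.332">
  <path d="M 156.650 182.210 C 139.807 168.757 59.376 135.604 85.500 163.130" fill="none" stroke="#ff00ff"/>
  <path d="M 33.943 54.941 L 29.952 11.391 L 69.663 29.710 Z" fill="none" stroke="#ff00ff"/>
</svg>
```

; Generated by LaserGRBL
G21
G90
G0 X156.650 Y38.122
M3 S860
G01 X134.753 Y50.650 F1573
G01 X104.962 Y63.029
G01 X83.228 Y67.725
G01 X85.500 Y57.202
M5
G0 X33.943 Y165.391
M3 S860
G01 X29.952 Y208.941 F1573
G01 X69.663 Y190.622
G01 X33.943 Y165.391
M5
G0 X0.000 Y0.000

Since the viewBox matches the mm dimensions, user units are millimetres directly. The only transform is the Y-flip y_m = 220.332 − y_svg.

Shape 1 is a cubic bezier drawn with `<path>`. Its stroke #ff00ff means cut at S860, F1573. After flipping Y the toolpath is (156.650,38.122) → (134.753,50.650) → (104.962,63.029) → (83.228,67.725) → (85.500,57.202).

Shape 2 is a regular polygon drawn with `<path>`. Its stroke #ff00ff means cut at S860, F1573. After flipping Y the toolpath is (33.943,165.391) → (29.952,208.941) → (69.663,190.622) → (33.943,165.391), returning to the start.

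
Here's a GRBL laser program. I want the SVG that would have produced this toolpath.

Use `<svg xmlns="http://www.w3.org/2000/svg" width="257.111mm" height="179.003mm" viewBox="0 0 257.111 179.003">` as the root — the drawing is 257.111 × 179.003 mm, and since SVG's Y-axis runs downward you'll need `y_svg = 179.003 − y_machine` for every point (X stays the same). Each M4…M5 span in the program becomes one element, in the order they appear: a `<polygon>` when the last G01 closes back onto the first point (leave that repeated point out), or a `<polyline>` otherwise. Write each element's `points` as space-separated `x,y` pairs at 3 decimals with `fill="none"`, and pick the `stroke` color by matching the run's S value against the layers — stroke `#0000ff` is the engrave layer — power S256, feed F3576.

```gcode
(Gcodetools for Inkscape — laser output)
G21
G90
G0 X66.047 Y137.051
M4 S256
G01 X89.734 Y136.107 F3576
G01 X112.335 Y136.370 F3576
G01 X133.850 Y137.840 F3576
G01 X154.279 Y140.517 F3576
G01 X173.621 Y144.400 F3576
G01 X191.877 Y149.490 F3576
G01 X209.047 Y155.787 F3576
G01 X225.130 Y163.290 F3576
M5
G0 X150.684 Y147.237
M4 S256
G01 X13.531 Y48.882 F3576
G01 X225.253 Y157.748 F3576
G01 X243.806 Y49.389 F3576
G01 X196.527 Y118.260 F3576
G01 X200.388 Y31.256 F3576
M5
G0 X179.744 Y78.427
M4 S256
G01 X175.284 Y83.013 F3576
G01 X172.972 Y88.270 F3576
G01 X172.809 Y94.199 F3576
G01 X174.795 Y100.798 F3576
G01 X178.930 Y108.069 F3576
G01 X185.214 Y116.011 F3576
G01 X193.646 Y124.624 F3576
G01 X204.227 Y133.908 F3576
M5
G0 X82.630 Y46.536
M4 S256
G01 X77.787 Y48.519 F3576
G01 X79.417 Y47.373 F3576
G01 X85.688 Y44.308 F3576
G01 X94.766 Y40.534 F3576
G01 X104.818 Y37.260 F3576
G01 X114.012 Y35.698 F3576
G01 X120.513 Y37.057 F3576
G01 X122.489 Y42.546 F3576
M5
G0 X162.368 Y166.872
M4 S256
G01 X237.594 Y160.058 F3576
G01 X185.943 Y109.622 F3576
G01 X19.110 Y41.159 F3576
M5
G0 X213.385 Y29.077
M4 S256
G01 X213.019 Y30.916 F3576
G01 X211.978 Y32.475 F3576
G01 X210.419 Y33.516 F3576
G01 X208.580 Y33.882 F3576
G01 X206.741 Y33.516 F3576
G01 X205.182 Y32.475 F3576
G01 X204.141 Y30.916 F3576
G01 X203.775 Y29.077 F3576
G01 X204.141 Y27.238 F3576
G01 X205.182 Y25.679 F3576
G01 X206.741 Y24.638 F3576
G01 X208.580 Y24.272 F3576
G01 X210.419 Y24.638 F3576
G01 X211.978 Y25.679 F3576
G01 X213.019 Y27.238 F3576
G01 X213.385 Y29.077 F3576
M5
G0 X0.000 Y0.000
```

Each laser-on run becomes one SVG element. Flip Y back into SVG space with y_svg = 179.003 − y_machine. Every run uses S256, so all elements get stroke `#0000ff` (engrave).

Run 1: The run is open, so emit a `<polyline>` with points (Y-flipped): 66.047,41.952 89.734,42.896 112.335,42.633 133.850,41.163 154.279,38.486 173.621,34.603 191.877,29.513 209.047,23.216 225.130,15.713.

Run 2: The run is open, so emit a `<polyline>` with points (Y-flipped): 150.684,31.766 13.531,130.121 225.253,21.255 243.806,129.614 196.527,60.743 200.388,147.747.

Run 3: The run is open, so emit a `<polyline>` with points (Y-flipped): 179.744,100.576 175.284,95.990 172.972,90.733 172.809,84.804 174.795,78.205 178.930,70.934 185.214,62.992 193.646,54.379 204.227,45.095.

Run 4: The run is open, so emit a `<polyline>` with points (Y-flipped): 82.630,132.467 77.787,130.484 79.417,131.630 85.688,134.695 94.766,138.469 104.818,141.743 114.012,143.305 120.513,141.946 122.489,136.457.

Run 5: The run is open, so emit a `<polyline>` with points (Y-flipped): 162.368,12.131 237.594,18.945 185.943,69.381 19.110,137.844.

Run 6: The run returns to its start, so emit a `<polygon>` with points (Y-flipped): 213.385,149.926 213.019,148.087 211.978,146.528 210.419,145.487 208.580,145.121 206.741,145.487 205.182,146.528 204.141,148.087 203.775,149.926 204.141,151.765 205.182,153.324 206.741,154.365 208.580,154.731 210.419,154.365 211.978,153.324 213.019,151.765.

<svg xmlns="http://www.w3.org/2000/svg" width="257.111mm" height="179.003mm" viewBox="0 0 257.111 179.003">
  <polyline points="66.047,41.952 89.734,42.896 112.335,42.633 133.850,41.163 154.279,38.486 173.621,34.603 191.877,29.513 209.047,23.216 225.130,15.713" fill="none" stroke="#0000ff"/>
  <polyline points="150.684,31.766 13.531,130.121 225.253,21.255 243.806,129.614 196.527,60.743 200.388,147.747" fill="none" stroke="#0000ff"/>
  <polyline points="179.744,100.576 175.284,95.990 172.972,90.733 172.809,84.804 174.795,78.205 178.930,70.934 185.214,62.992 193.646,54.379 204.227,45.095" fill="none" stroke="#0000ff"/>
  <polyline points="82.630,132.467 77.787,130.484 79.417,131.630 85.688,134.695 94.766,138.469 104.818,141.743 114.012,143.305 120.513,141.946 122.489,136.457" fill="none" stroke="#0000ff"/>
  <polyline points="162.368,12.131 237.594,18.945 185.943,69.381 19.110,137.844" fill="none" stroke="#0000ff"/>
  <polygon points="213.385,149.926 213.019,148.087 211.978,146.528 210.419,145.487 208.580,145.121 206.741,145.487 205.182,146.528 204.141,148.087 203.775,149.926 204.141,151.765 205.182,153.324 206.741,154.365 208.580,154.731 210.419,154.365 211.978,153.324 213.019,151.765" fill="none" stroke="#0000ff"/>
</svg>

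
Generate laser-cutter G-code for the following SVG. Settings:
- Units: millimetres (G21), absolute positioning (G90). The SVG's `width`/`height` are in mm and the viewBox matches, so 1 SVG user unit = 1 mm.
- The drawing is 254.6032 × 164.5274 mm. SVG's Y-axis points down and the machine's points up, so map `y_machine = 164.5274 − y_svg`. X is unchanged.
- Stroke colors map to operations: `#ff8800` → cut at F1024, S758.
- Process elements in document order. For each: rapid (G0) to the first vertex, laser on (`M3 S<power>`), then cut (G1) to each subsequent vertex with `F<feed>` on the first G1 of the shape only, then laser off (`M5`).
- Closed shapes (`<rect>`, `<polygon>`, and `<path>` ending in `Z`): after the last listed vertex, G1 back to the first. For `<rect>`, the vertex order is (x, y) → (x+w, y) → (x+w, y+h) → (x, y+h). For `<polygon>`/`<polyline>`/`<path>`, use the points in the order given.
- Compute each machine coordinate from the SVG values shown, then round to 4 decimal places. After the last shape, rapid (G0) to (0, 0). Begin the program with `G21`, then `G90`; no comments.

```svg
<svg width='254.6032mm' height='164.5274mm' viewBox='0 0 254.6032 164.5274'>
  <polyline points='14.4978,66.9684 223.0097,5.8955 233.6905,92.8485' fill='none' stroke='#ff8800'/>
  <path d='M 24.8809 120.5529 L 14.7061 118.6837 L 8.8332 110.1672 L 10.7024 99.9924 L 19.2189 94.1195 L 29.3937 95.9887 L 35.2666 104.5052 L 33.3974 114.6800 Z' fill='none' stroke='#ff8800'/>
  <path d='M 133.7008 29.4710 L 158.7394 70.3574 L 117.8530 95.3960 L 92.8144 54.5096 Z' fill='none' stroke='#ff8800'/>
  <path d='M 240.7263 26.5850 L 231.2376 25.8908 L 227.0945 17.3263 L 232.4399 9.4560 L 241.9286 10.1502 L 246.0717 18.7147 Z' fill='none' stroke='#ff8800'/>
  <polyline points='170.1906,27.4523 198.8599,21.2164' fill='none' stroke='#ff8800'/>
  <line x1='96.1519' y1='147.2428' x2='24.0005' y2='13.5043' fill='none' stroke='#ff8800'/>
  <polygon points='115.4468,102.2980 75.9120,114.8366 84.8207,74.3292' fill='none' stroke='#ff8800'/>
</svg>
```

G21
G90
G0 X14.4978 Y97.5590
M3 S758
G1 X223.0097 Y158.6319 F1024
G1 X233.6905 Y71.6789
M5
G0 X24.8809 Y43.9745
M3 S758
G1 X14.7061 Y45.8437 F1024
G1 X8.8332 Y54.3602
G1 X10.7024 Y64.5350
G1 X19.2189 Y70.4079
G1 X29.3937 Y68.5387
G1 X35.2666 Y60.0222
G1 X33.3974 Y49.8474
G1 X24.8809 Y43.9745
M5
G0 X133.7008 Y135.0564
M3 S758
G1 X158.7394 Y94.1700 F1024
G1 X117.8530 Y69.1314
G1 X92.8144 Y110.0178
G1 X133.7008 Y135.0564
M5
G0 X240.7263 Y137.9424
M3 S758
G1 X231.2376 Y138.6366 F1024
G1 X227.0945 Y147.2011
G1 X232.4399 Y155.0714
G1 X241.9286 Y154.3772
G1 X246.0717 Y145.8127
G1 X240.7263 Y137.9424
M5
G0 X170.1906 Y137.0751
M3 S758
G1 X198.8599 Y143.3110 F1024
M5
G0 X96.1519 Y17.2846
M3 S758
G1 X24.0005 Y151.0231 F1024
M5
G0 X115.4468 Y62.2294
M3 S758
G1 X75.9120 Y49.6908 F1024
G1 X84.8207 Y90.1982
G1 X115.4468 Y62.2294
M5
G0 X0.0000 Y0.0000

1 u = 1 mm; y_m = 164.5274 − y.

[1] `<polyline>` open polyline, #ff8800→cut S758 F1024: (14.4978,97.5590) → (223.0097,158.6319) → (233.6905,71.6789)

[2] `<path>` regular polygon, #ff8800→cut S758 F1024: (24.8809,43.9745) → (14.7061,45.8437) → (8.8332,54.3602) → (10.7024,64.5350) → (19.2189,70.4079) → (29.3937,68.5387) → (35.2666,60.0222) → (33.3974,49.8474) → (24.8809,43.9745) (closed)

[3] `<path>` regular polygon, #ff8800→cut S758 F1024: (133.7008,135.0564) → (158.7394,94.1700) → (117.8530,69.1314) → (92.8144,110.0178) → (133.7008,135.0564) (closed)

[4] `<path>` regular polygon, #ff8800→cut S758 F1024: (240.7263,137.9424) → (231.2376,138.6366) → (227.0945,147.2011) → (232.4399,155.0714) → (241.9286,154.3772) → (246.0717,145.8127) → (240.7263,137.9424) (closed)

[5] `<polyline>` line segment, #ff8800→cut S758 F1024: (170.1906,137.0751) → (198.8599,143.3110)

[6] `<line>` line segment, #ff8800→cut S758 F1024: (96.1519,17.2846) → (24.0005,151.0231)

[7] `<polygon>` regular polygon, #ff8800→cut S758 F1024: (115.4468,62.2294) → (75.9120,49.6908) → (84.8207,90.1982) → (115.4468,62.2294) (closed)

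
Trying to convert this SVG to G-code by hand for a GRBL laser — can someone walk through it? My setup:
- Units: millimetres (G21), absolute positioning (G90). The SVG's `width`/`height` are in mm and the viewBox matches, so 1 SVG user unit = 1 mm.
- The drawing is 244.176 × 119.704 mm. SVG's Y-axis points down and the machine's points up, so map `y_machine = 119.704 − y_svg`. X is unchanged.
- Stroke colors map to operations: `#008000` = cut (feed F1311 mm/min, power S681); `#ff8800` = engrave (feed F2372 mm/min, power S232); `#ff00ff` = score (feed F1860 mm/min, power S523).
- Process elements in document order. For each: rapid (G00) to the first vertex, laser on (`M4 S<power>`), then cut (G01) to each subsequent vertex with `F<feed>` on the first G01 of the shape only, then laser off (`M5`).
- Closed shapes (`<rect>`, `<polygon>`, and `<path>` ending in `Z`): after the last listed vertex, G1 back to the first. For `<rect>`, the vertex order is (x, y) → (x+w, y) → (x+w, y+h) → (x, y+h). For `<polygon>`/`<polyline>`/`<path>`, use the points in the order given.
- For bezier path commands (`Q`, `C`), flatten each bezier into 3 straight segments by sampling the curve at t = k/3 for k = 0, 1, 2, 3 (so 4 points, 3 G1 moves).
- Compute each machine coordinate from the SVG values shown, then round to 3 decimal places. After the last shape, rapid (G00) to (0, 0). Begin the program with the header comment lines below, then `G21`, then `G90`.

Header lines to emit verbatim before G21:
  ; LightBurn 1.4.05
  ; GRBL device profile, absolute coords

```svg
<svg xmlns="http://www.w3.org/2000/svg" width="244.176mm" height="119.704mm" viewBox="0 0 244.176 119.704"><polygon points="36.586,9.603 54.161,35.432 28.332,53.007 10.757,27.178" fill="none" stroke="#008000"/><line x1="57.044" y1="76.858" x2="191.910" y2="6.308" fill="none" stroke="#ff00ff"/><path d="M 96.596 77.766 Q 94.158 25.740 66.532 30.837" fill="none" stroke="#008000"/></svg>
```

1 u = 1 mm; y_m = 119.704 − y.

[1] `<polygon>` regular polygon, #008000→cut S681 F1311: (36.586,110.101) → (54.161,84.272) → (28.332,66.697) → (10.757,92.526) → (36.586,110.101) (closed)

[2] `<line>` line segment, #ff00ff→score S523 F1860: (57.044,42.846) → (191.910,113.396)

[3] `<path>` quadratic bezier, #008000→cut S681 F1311: (96.596,41.938) → (92.172,70.275) → (82.151,85.918) → (66.532,88.867)

; LightBurn 1.4.05
; GRBL device profile, absolute coords
G21
G90
G00 X36.586 Y110.101
M4 S681
G01 X54.161 Y84.272 F1311
G01 X28.332 Y66.697
G01 X10.757 Y92.526
G01 X36.586 Y110.101
M5
G00 X57.044 Y42.846
M4 S523
G01 X191.910 Y113.396 F1860
M5
G00 X96.596 Y41.938
M4 S681
G01 X92.172 Y70.275 F1311
G01 X82.151 Y85.918
G01 X66.532 Y88.867
M5
G00 X0.000 Y0.000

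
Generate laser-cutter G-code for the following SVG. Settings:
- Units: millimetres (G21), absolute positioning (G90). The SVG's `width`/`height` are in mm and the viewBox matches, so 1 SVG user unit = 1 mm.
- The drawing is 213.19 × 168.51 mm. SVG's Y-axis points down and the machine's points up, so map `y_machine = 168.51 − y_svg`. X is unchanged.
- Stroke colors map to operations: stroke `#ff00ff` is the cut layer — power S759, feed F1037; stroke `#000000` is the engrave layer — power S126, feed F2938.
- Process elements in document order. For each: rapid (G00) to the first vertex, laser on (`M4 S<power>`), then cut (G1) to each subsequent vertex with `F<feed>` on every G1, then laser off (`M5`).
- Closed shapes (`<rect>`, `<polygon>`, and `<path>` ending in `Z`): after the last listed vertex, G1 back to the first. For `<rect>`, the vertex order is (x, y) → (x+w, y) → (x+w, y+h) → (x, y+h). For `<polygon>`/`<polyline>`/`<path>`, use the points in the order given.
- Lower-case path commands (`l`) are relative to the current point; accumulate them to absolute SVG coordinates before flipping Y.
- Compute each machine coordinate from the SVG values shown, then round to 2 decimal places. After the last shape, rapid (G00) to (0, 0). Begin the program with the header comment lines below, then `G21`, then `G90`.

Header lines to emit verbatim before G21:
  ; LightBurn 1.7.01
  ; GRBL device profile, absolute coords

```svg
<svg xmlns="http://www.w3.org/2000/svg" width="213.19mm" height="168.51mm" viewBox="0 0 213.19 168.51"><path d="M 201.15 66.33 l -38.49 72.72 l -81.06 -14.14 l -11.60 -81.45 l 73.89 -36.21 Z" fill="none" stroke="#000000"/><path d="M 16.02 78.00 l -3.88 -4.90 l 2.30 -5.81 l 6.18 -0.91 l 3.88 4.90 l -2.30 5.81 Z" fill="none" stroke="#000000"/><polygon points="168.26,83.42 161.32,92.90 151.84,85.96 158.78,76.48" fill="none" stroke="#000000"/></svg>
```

viewBox `0 0 213.19 168.51` with mm width/height → 1 unit = 1 mm. Flip: y_m = 168.51 − y_svg.

**Shape 1** — `<path>` regular polygon, stroke `#000000` → engrave (S126, F2938). Machine vertices: (201.15,102.18) → (162.66,29.46) → (81.60,43.60) → (70.00,125.05) → (143.89,161.26) → (201.15,102.18). Closed: final G1 returns to the first vertex.

**Shape 2** — `<path>` regular polygon, stroke `#000000` → engrave (S126, F2938). Machine vertices: (16.02,90.51) → (12.14,95.41) → (14.44,101.22) → (20.62,102.13) → (24.50,97.23) → (22.20,91.42) → (16.02,90.51). Closed: final G1 returns to the first vertex.

**Shape 3** — `<polygon>` regular polygon, stroke `#000000` → engrave (S126, F2938). Machine vertices: (168.26,85.09) → (161.32,75.61) → (151.84,82.55) → (158.78,92.03) → (168.26,85.09). Closed: final G1 returns to the first vertex.

; LightBurn 1.7.01
; GRBL device profile, absolute coords
G21
G90
G00 X201.15 Y102.18
M4 S126
G1 X162.66 Y29.46 F2938
G1 X81.60 Y43.60 F2938
G1 X70.00 Y125.05 F2938
G1 X143.89 Y161.26 F2938
G1 X201.15 Y102.18 F2938
M5
G00 X16.02 Y90.51
M4 S126
G1 X12.14 Y95.41 F2938
G1 X14.44 Y101.22 F2938
G1 X20.62 Y102.13 F2938
G1 X24.50 Y97.23 F2938
G1 X22.20 Y91.42 F2938
G1 X16.02 Y90.51 F2938
M5
G00 X168.26 Y85.09
M4 S126
G1 X161.32 Y75.61 F2938
G1 X151.84 Y82.55 F2938
G1 X158.78 Y92.03 F2938
G1 X168.26 Y85.09 F2938
M5
G00 X0.00 Y0.00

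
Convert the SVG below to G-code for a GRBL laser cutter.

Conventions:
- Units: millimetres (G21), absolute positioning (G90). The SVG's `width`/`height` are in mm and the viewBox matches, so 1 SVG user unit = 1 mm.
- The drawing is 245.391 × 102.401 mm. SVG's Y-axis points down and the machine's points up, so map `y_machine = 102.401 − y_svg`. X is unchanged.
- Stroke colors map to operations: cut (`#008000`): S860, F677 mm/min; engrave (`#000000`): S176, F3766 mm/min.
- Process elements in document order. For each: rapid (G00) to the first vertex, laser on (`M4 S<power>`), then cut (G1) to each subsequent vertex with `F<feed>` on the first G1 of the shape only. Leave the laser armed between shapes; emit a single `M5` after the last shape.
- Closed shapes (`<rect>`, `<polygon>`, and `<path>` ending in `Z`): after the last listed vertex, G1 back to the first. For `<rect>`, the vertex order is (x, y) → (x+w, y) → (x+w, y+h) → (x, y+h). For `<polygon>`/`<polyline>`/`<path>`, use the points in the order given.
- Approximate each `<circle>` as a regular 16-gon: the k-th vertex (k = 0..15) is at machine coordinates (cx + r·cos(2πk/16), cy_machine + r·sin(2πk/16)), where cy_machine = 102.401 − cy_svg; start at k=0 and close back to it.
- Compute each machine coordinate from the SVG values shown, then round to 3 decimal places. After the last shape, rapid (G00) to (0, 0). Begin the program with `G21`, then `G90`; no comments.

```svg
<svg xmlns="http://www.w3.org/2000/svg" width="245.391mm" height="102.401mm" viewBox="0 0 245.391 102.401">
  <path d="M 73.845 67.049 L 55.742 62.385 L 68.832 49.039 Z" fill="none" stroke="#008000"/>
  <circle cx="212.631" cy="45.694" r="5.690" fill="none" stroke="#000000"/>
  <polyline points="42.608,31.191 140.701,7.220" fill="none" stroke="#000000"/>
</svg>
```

G21
G90
G00 X73.845 Y35.352
M4 S860
G1 X55.742 Y40.016 F677
G1 X68.832 Y53.362
G1 X73.845 Y35.352
G00 X218.321 Y56.707
M4 S176
G1 X217.888 Y58.884 F3766
G1 X216.654 Y60.730
G1 X214.808 Y61.964
G1 X212.631 Y62.397
G1 X210.454 Y61.964
G1 X208.608 Y60.730
G1 X207.374 Y58.884
G1 X206.941 Y56.707
G1 X207.374 Y54.530
G1 X208.608 Y52.684
G1 X210.454 Y51.450
G1 X212.631 Y51.017
G1 X214.808 Y51.450
G1 X216.654 Y52.684
G1 X217.888 Y54.530
G1 X218.321 Y56.707
G00 X42.608 Y71.210
M4 S176
G1 X140.701 Y95.181 F3766
M5
G00 X0.000 Y0.000

viewBox `0 0 245.391 102.401` with mm width/height → 1 unit = 1 mm. Flip: y_m = 102.401 − y_svg.

**Shape 1** — `<path>` regular polygon, stroke `#008000` → cut (S860, F677). Machine vertices: (73.845,35.352) → (55.742,40.016) → (68.832,53.362) → (73.845,35.352). Closed: final G1 returns to the first vertex.

**Shape 2** — `<circle>` circle, stroke `#000000` → engrave (S176, F3766). Machine vertices: (218.321,56.707) → (217.888,58.884) → (216.654,60.730) → (214.808,61.964) → (212.631,62.397) → (210.454,61.964) → (208.608,60.730) → (207.374,58.884) → (206.941,56.707) → (207.374,54.530) → (208.608,52.684) → (210.454,51.450) → (212.631,51.017) → (214.808,51.450) → (216.654,52.684) → (217.888,54.530) → (218.321,56.707). Closed: final G1 returns to the first vertex.

**Shape 3** — `<polyline>` line segment, stroke `#000000` → engrave (S176, F3766). Machine vertices: (42.608,71.210) → (140.701,95.181). Open path.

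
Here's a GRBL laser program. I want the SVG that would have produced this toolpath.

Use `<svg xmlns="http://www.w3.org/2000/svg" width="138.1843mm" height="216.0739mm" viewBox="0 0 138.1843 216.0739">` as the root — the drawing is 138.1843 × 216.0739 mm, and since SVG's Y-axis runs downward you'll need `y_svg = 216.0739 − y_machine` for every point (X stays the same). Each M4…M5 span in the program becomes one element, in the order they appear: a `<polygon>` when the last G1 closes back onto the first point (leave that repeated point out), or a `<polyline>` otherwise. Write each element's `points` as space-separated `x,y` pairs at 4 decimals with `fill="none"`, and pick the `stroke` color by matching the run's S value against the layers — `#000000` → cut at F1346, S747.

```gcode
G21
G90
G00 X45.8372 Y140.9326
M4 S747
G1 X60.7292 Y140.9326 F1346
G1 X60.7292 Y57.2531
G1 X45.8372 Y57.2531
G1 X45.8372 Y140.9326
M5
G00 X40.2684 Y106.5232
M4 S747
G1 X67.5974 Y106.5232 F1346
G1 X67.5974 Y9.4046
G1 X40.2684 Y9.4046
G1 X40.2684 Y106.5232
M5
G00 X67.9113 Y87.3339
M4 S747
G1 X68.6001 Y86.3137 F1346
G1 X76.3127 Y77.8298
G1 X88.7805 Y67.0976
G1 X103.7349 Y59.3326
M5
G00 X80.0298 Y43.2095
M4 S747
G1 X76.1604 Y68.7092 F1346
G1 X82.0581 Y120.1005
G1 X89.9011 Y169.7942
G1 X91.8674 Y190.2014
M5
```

<svg xmlns="http://www.w3.org/2000/svg" width="138.1843mm" height="216.0739mm" viewBox="0 0 138.1843 216.0739">
  <polygon points="45.8372,75.1413 60.7292,75.1413 60.7292,158.8208 45.8372,158.8208" fill="none" stroke="#000000"/>
  <polygon points="40.2684,109.5507 67.5974,109.5507 67.5974,206.6693 40.2684,206.6693" fill="none" stroke="#000000"/>
  <polyline points="67.9113,128.7400 68.6001,129.7602 76.3127,138.2441 88.7805,148.9763 103.7349,156.7413" fill="none" stroke="#000000"/>
  <polyline points="80.0298,172.8644 76.1604,147.3647 82.0581,95.9734 89.9011,46.2797 91.8674,25.8725" fill="none" stroke="#000000"/>
</svg>

y_svg = 216.0739 − y_m. Every run uses S747, so all elements get stroke `#000000` (cut).

[1] closed run; points: 45.8372,75.1413 60.7292,75.1413 60.7292,158.8208 45.8372,158.8208

[2] closed run; points: 40.2684,109.5507 67.5974,109.5507 67.5974,206.6693 40.2684,206.6693

[3] open run; points: 67.9113,128.7400 68.6001,129.7602 76.3127,138.2441 88.7805,148.9763 103.7349,156.7413

[4] open run; points: 80.0298,172.8644 76.1604,147.3647 82.0581,95.9734 89.9011,46.2797 91.8674,25.8725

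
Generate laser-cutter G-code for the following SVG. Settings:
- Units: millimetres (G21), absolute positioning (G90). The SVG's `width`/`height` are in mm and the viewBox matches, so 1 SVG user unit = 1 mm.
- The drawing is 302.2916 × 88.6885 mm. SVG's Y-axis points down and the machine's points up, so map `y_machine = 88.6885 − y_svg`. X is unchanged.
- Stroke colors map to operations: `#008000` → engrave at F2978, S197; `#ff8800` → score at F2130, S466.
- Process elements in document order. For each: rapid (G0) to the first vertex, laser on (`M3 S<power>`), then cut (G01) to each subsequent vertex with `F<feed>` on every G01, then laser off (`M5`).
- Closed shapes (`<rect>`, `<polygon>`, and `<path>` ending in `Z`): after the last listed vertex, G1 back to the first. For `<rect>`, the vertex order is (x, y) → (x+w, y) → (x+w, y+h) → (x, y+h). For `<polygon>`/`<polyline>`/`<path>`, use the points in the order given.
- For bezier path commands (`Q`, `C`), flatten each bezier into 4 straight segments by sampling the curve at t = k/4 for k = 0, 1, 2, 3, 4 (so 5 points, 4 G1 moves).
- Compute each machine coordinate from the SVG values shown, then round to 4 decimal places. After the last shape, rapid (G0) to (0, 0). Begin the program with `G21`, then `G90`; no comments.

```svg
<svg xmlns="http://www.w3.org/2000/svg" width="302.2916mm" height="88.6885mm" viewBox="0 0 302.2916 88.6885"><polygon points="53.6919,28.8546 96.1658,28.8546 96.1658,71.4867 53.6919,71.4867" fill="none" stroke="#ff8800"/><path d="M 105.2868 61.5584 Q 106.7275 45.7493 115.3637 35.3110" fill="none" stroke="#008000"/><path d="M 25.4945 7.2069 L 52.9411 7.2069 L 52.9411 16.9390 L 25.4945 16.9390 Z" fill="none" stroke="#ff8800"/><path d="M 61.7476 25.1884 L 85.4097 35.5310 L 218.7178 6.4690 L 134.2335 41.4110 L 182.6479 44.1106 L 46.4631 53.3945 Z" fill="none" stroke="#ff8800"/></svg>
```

1 u = 1 mm; y_m = 88.6885 − y.

[1] `<polygon>` rectangle, #ff8800→score S466 F2130: (53.6919,59.8339) → (96.1658,59.8339) → (96.1658,17.2018) → (53.6919,17.2018) → (53.6919,59.8339) (closed)

[2] `<path>` quadratic bezier, #008000→engrave S197 F2978: (105.2868,27.1301) → (106.4569,34.6990) → (108.5264,41.5965) → (111.4953,47.8227) → (115.3637,53.3775)

[3] `<path>` rectangle, #ff8800→score S466 F2130: (25.4945,81.4816) → (52.9411,81.4816) → (52.9411,71.7495) → (25.4945,71.7495) → (25.4945,81.4816) (closed)

[4] `<path>` closed polygon, #ff8800→score S466 F2130: (61.7476,63.5001) → (85.4097,53.1575) → (218.7178,82.2195) → (134.2335,47.2775) → (182.6479,44.5779) → (46.4631,35.2940) → (61.7476,63.5001) (closed)

G21
G90
G0 X53.6919 Y59.8339
M3 S466
G01 X96.1658 Y59.8339 F2130
G01 X96.1658 Y17.2018 F2130
G01 X53.6919 Y17.2018 F2130
G01 X53.6919 Y59.8339 F2130
M5
G0 X105.2868 Y27.1301
M3 S197
G01 X106.4569 Y34.6990 F2978
G01 X108.5264 Y41.5965 F2978
G01 X111.4953 Y47.8227 F2978
G01 X115.3637 Y53.3775 F2978
M5
G0 X25.4945 Y81.4816
M3 S466
G01 X52.9411 Y81.4816 F2130
G01 X52.9411 Y71.7495 F2130
G01 X25.4945 Y71.7495 F2130
G01 X25.4945 Y81.4816 F2130
M5
G0 X61.7476 Y63.5001
M3 S466
G01 X85.4097 Y53.1575 F2130
G01 X218.7178 Y82.2195 F2130
G01 X134.2335 Y47.2775 F2130
G01 X182.6479 Y44.5779 F2130
G01 X46.4631 Y35.2940 F2130
G01 X61.7476 Y63.5001 F2130
M5
G0 X0.0000 Y0.0000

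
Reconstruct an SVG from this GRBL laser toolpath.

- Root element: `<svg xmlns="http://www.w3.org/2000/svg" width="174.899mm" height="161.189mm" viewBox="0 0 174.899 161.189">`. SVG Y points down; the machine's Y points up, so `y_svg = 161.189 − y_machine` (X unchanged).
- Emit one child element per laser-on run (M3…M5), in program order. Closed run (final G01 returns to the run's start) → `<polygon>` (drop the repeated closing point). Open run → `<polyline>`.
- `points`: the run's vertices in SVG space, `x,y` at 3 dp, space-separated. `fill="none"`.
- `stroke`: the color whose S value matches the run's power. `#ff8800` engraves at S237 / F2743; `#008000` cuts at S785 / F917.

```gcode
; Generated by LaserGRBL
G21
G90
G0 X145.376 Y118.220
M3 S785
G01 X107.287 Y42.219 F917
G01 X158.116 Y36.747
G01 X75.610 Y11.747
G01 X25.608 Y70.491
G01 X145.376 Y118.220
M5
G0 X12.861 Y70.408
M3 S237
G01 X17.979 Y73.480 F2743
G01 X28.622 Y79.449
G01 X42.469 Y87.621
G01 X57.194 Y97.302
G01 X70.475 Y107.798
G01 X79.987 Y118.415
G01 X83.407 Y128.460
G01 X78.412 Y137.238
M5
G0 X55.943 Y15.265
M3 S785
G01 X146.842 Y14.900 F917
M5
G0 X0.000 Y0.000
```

<svg xmlns="http://www.w3.org/2000/svg" width="174.899mm" height="161.189mm" viewBox="0 0 174.899 161.189">
  <polygon points="145.376,42.969 107.287,118.970 158.116,124.442 75.610,149.442 25.608,90.698" fill="none" stroke="#008000"/>
  <polyline points="12.861,90.781 17.979,87.709 28.622,81.740 42.469,73.568 57.194,63.887 70.475,53.391 79.987,42.774 83.407,32.729 78.412,23.951" fill="none" stroke="#ff8800"/>
  <polyline points="55.943,145.924 146.842,146.289" fill="none" stroke="#008000"/>
</svg>

Machine Y-up, SVG Y-down with viewBox height 161.189, so y_svg = 161.189 − y_machine; X carries over.

Run 1: S785 ⇒ cut layer `#008000`. The run returns to its start, so emit a `<polygon>` with points (Y-flipped): 145.376,42.969 107.287,118.970 158.116,124.442 75.610,149.442 25.608,90.698.

Run 2: power S237 maps to stroke `#ff8800` (engrave). The run is open, so emit a `<polyline>` with points (Y-flipped): 12.861,90.781 17.979,87.709 28.622,81.740 42.469,73.568 57.194,63.887 70.475,53.391 79.987,42.774 83.407,32.729 78.412,23.951.

Run 3: S785 ⇒ cut layer `#008000`. The run is open, so emit a `<polyline>` with points (Y-flipped): 55.943,145.924 146.842,146.289.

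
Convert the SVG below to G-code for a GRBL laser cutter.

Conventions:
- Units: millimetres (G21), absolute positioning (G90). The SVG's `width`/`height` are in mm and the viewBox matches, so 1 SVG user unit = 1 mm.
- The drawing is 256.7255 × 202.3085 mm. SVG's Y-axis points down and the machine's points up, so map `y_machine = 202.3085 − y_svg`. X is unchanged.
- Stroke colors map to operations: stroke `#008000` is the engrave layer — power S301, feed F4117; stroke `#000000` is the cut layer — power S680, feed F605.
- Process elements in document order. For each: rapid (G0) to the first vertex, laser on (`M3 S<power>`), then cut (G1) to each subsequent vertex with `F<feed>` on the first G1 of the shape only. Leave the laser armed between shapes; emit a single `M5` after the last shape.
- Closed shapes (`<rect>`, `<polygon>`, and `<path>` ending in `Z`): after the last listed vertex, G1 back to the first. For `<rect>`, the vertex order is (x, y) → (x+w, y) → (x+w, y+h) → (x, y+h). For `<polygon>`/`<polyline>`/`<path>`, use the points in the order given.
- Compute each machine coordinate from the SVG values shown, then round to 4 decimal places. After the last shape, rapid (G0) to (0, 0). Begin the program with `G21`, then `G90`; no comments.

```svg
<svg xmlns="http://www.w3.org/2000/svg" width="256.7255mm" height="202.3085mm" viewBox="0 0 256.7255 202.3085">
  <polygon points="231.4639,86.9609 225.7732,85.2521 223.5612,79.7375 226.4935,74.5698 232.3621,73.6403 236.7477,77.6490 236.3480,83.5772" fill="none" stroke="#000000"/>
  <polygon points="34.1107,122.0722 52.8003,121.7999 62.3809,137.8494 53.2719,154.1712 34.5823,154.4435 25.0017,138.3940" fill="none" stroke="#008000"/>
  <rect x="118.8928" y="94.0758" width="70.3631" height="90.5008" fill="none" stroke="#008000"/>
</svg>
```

G21
G90
G0 X231.4639 Y115.3476
M3 S680
G1 X225.7732 Y117.0564 F605
G1 X223.5612 Y122.5710
G1 X226.4935 Y127.7387
G1 X232.3621 Y128.6682
G1 X236.7477 Y124.6595
G1 X236.3480 Y118.7313
G1 X231.4639 Y115.3476
G0 X34.1107 Y80.2363
M3 S301
G1 X52.8003 Y80.5086 F4117
G1 X62.3809 Y64.4591
G1 X53.2719 Y48.1373
G1 X34.5823 Y47.8650
G1 X25.0017 Y63.9145
G1 X34.1107 Y80.2363
G0 X118.8928 Y108.2327
M3 S301
G1 X189.2559 Y108.2327 F4117
G1 X189.2559 Y17.7319
G1 X118.8928 Y17.7319
G1 X118.8928 Y108.2327
M5
G0 X0.0000 Y0.0000

1 u = 1 mm; y_m = 202.3085 − y.

[1] `<polygon>` regular polygon, #000000→cut S680 F605: (231.4639,115.3476) → (225.7732,117.0564) → (223.5612,122.5710) → (226.4935,127.7387) → (232.3621,128.6682) → (236.7477,124.6595) → (236.3480,118.7313) → (231.4639,115.3476) (closed)

[2] `<polygon>` regular polygon, #008000→engrave S301 F4117: (34.1107,80.2363) → (52.8003,80.5086) → (62.3809,64.4591) → (53.2719,48.1373) → (34.5823,47.8650) → (25.0017,63.9145) → (34.1107,80.2363) (closed)

[3] `<rect>` rectangle, #008000→engrave S301 F4117: (118.8928,108.2327) → (189.2559,108.2327) → (189.2559,17.7319) → (118.8928,17.7319) → (118.8928,108.2327) (closed)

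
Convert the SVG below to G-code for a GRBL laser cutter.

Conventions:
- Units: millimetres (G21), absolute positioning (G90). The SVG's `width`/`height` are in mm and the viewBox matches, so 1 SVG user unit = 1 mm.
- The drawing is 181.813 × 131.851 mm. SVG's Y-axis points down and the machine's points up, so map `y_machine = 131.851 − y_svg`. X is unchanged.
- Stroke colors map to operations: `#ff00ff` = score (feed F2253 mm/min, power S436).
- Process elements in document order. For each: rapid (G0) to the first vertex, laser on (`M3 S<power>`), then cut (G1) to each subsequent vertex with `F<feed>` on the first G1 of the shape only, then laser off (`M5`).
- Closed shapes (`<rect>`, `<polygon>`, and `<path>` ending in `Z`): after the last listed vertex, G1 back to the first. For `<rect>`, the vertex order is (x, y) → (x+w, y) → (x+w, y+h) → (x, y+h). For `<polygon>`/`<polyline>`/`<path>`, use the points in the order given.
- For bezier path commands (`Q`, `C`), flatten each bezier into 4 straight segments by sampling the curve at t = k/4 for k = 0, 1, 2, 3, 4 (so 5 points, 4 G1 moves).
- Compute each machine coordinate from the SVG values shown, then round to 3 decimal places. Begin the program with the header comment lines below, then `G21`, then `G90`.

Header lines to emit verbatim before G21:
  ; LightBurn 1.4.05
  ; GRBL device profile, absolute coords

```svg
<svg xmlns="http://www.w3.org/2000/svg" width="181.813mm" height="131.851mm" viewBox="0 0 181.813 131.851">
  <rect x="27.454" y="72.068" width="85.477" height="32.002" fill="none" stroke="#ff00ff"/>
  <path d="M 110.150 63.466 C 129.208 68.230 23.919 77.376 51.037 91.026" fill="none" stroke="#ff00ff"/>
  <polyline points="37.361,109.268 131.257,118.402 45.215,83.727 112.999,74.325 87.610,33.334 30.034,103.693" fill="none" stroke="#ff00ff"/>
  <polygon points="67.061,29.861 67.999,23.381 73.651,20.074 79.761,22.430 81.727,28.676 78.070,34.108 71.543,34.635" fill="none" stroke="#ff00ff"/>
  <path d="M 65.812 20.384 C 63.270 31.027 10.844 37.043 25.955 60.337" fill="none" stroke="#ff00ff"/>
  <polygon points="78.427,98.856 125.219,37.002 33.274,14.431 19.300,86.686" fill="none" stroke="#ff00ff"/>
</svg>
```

; LightBurn 1.4.05
; GRBL device profile, absolute coords
G21
G90
G0 X27.454 Y59.783
M3 S436
G1 X112.931 Y59.783 F2253
G1 X112.931 Y27.781
G1 X27.454 Y27.781
G1 X27.454 Y59.783
M5
G0 X110.150 Y68.385
M3 S436
G1 X105.140 Y63.988 F2253
G1 X77.571 Y57.937
G1 X51.513 Y50.220
G1 X51.037 Y40.825
M5
G0 X37.361 Y22.583
M3 S436
G1 X131.257 Y13.449 F2253
G1 X45.215 Y48.124
G1 X112.999 Y57.526
G1 X87.610 Y98.517
G1 X30.034 Y28.158
M5
G0 X67.061 Y101.990
M3 S436
G1 X67.999 Y108.470 F2253
G1 X73.651 Y111.777
G1 X79.761 Y109.421
G1 X81.727 Y103.175
G1 X78.070 Y97.743
G1 X71.543 Y97.216
G1 X67.061 Y101.990
M5
G0 X65.812 Y111.467
M3 S436
G1 X56.387 Y104.010 F2253
G1 X39.264 Y96.235
G1 X25.450 Y86.087
G1 X25.955 Y71.514
M5
G0 X78.427 Y32.995
M3 S436
G1 X125.219 Y94.849 F2253
G1 X33.274 Y117.420
G1 X19.300 Y45.165
G1 X78.427 Y32.995
M5

viewBox `0 0 181.813 131.851` with mm width/height → 1 unit = 1 mm. Flip: y_m = 131.851 − y_svg.

**Shape 1** — `<rect>` rectangle, stroke `#ff00ff` → score (S436, F2253). Machine vertices: (27.454,59.783) → (112.931,59.783) → (112.931,27.781) → (27.454,27.781) → (27.454,59.783). Closed: final G1 returns to the first vertex.

**Shape 2** — `<path>` cubic bezier, stroke `#ff00ff` → score (S436, F2253). Control points (SVG): P0=(110.150,63.466), P1=(129.208,68.230), P2=(23.919,77.376), P3=(51.037,91.026); sampled at t=k/4. Machine vertices: (110.150,68.385) → (105.140,63.988) → (77.571,57.937) → (51.513,50.220) → (51.037,40.825). Open path.

**Shape 3** — `<polyline>` open polyline, stroke `#ff00ff` → score (S436, F2253). Machine vertices: (37.361,22.583) → (131.257,13.449) → (45.215,48.124) → (112.999,57.526) → (87.610,98.517) → (30.034,28.158). Open path.

**Shape 4** — `<polygon>` regular polygon, stroke `#ff00ff` → score (S436, F2253). Machine vertices: (67.061,101.990) → (67.999,108.470) → (73.651,111.777) → (79.761,109.421) → (81.727,103.175) → (78.070,97.743) → (71.543,97.216) → (67.061,101.990). Closed: final G1 returns to the first vertex.

**Shape 5** — `<path>` cubic bezier, stroke `#ff00ff` → score (S436, F2253). Control points (SVG): P0=(65.812,20.384), P1=(63.270,31.027), P2=(10.844,37.043), P3=(25.955,60.337); sampled at t=k/4. Machine vertices: (65.812,111.467) → (56.387,104.010) → (39.264,96.235) → (25.450,86.087) → (25.955,71.514). Open path.

**Shape 6** — `<polygon>` closed polygon, stroke `#ff00ff` → score (S436, F2253). Machine vertices: (78.427,32.995) → (125.219,94.849) → (33.274,117.420) → (19.300,45.165) → (78.427,32.995). Closed: final G1 returns to the first vertex.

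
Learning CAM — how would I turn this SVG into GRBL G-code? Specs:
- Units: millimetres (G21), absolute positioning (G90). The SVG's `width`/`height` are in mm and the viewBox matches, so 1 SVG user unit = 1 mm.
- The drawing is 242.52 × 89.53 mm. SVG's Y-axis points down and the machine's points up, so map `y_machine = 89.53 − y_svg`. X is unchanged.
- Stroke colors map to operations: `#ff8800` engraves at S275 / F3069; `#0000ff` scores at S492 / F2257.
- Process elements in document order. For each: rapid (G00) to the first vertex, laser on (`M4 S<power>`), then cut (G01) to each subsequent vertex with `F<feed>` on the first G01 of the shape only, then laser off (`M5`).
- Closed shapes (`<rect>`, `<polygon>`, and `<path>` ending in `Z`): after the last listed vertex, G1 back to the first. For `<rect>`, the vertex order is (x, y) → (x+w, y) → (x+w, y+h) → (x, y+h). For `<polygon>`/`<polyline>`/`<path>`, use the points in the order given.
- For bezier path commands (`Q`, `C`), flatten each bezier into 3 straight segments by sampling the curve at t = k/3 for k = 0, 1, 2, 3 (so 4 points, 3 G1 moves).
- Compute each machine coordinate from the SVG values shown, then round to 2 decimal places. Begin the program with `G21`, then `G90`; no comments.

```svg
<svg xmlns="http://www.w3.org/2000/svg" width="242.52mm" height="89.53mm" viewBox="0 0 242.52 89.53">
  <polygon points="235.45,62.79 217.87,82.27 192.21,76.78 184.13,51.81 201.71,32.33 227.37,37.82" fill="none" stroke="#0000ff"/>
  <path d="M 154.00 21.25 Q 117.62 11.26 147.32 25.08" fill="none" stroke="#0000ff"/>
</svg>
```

G21
G90
G00 X235.45 Y26.74
M4 S492
G01 X217.87 Y7.26 F2257
G01 X192.21 Y12.75
G01 X184.13 Y37.72
G01 X201.71 Y57.20
G01 X227.37 Y51.71
G01 X235.45 Y26.74
M5
G00 X154.00 Y68.28
M4 S492
G01 X137.09 Y72.29 F2257
G01 X134.86 Y71.02
G01 X147.32 Y64.45
M5

1 u = 1 mm; y_m = 89.53 − y.

[1] `<polygon>` regular polygon, #0000ff→score S492 F2257: (235.45,26.74) → (217.87,7.26) → (192.21,12.75) → (184.13,37.72) → (201.71,57.20) → (227.37,51.71) → (235.45,26.74) (closed)

[2] `<path>` quadratic bezier, #0000ff→score S492 F2257: (154.00,68.28) → (137.09,72.29) → (134.86,71.02) → (147.32,64.45)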